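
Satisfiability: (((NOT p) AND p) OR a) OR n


Search for a satisfying assignment over {a, n, p}.
Try a=T, n=F, p=F: the formula evaluates to T.
A satisfying assignment exists.

Satisfiable.


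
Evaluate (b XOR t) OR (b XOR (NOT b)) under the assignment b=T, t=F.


Substitute b=T, t=F:
b XOR t = T XOR F = T
NOT b = F
b XOR (NOT b) = T XOR F = T
(b XOR t) OR (b XOR (NOT b)) = T OR T = T

T


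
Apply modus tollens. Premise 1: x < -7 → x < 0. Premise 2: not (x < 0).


Modus tollens: from (P → Q) and ¬Q, infer ¬P.
Q = 'x < 0' is denied; since P → Q, P must also fail.

Not (x < -7).


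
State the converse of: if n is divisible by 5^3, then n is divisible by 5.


The converse of (P → Q) is (Q → P). It is not in general equivalent to the original.
Here P = 'n is divisible by 5^3' and Q = 'n is divisible by 5'.

If n is divisible by 5, then n is divisible by 5^3.


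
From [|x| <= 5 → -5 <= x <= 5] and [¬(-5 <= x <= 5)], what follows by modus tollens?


Modus tollens: from (P → Q) and ¬Q, infer ¬P.
Q = '-5 <= x <= 5' is denied; since P → Q, P must also fail.

Not (|x| <= 5).


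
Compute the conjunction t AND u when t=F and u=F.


Conjunction is true only when both operands are true.
Substitute: t=F, u=F.
F AND F evaluates to F.

F


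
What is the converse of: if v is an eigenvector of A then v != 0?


The converse of (P → Q) is (Q → P). It is not in general equivalent to the original.
Here P = 'v is an eigenvector of A' and Q = 'v != 0'.

If v != 0, then v is an eigenvector of A.


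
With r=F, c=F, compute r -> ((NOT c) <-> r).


Substitute r=F, c=F:
NOT c = T
(NOT c) <-> r = T <-> F = F
r -> ((NOT c) <-> r) = F -> F = T

T


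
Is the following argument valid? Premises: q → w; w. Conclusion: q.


This is affirming the consequent (fallacy). There exist truth assignments where the premises are all true but the conclusion is false.

Invalid.


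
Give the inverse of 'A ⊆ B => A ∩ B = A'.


The inverse of (P → Q) is (¬P → ¬Q). It is equivalent to the converse, not to the original.
Here P = 'A ⊆ B' and Q = 'A ∩ B = A'.

If not (A ⊆ B), then not (A ∩ B = A).


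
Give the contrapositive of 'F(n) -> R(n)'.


The contrapositive of (P → Q) is (¬Q → ¬P); it is logically equivalent to the original.
Here P = 'F(n)' and Q = 'R(n)'.

If not (R(n)), then not (F(n)).


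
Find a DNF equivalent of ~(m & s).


Step 1: Apply De Morgan: ¬(m ∧ s) = ¬m ∨ ¬s.

(~m) | (~s)


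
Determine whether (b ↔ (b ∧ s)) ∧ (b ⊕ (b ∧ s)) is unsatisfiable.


Truth table over {b, s}:
b | s | φ
---------
F | F | F
T | F | F
F | T | F
T | T | F
Every row is false.

Yes, it is a contradiction.


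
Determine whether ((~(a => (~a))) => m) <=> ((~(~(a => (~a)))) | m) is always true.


Build the truth table over {a, m}:
a | m | φ
---------
False | False | True
True | False | True
False | True | True
True | True | True
Every row evaluates to true.

Yes, it is a tautology.


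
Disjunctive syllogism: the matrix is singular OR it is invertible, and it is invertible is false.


Disjunctive syllogism: from (P ∨ Q) and ¬P, infer Q.
One disjunct, 'it is invertible', is ruled out; the other must hold.

the matrix is singular


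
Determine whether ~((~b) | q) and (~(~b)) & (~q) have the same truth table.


Compare truth tables:
b | q | φ | ψ
-------------
False | False | False | False
True | False | True | True
False | True | False | False
True | True | False | False
The columns φ and ψ agree on every row.

Yes, they are logically equivalent.


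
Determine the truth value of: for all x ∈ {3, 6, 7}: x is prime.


Evaluate the predicate on each element: 3:T, 6:F, 7:T.
Counterexample x = 6 fails the predicate.

F


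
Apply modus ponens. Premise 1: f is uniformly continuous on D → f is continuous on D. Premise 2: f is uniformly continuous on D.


Modus ponens: from (P → Q) and P, infer Q.
P = 'f is uniformly continuous on D' is asserted, and P → Q holds, so Q follows.

f is continuous on D.


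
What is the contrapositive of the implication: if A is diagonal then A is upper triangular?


The contrapositive of (P → Q) is (¬Q → ¬P); it is logically equivalent to the original.
Here P = 'A is diagonal' and Q = 'A is upper triangular'.

If not (A is upper triangular), then not (A is diagonal).


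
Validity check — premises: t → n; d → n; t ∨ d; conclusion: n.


This matches the form of proof by cases: the conclusion follows in every model of the premises.

Valid.


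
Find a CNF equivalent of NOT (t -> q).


Step 1: Rewrite t → q as ¬t ∨ q.
Step 2: Negate: ¬(¬t ∨ q) = t ∧ ¬q (De Morgan + double negation).

t AND (NOT q)


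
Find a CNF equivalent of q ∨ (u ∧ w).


Step 1: Distribute ∨ over ∧: q ∨ (u ∧ w) = (q ∨ u) ∧ (q ∨ w).

(q ∨ u) ∧ (q ∨ w)


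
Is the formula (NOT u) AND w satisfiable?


Search for a satisfying assignment over {u, w}.
Try u=F, w=T: the formula evaluates to T.
A satisfying assignment exists.

Satisfiable.


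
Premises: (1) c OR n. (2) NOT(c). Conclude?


Disjunctive syllogism: from (P ∨ Q) and ¬P, infer Q.
One disjunct, 'c', is ruled out; the other must hold.

n


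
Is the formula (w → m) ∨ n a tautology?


Build the truth table over {m, n, w}:
m | n | w | φ
-------------
F | F | F | T
T | F | F | T
F | T | F | T
T | T | F | T
F | F | T | F
T | F | T | T
F | T | T | T
T | T | T | T
Counterexample at row 5: with m=F, n=F, w=T, the formula is F.

No, it is not a tautology.


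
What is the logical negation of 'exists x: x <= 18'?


¬(forall x: φ) = exists x: ¬φ, and ¬(exists x: φ) = forall x: ¬φ.
Apply to the existential statement.

forall x: ~(x <= 18)


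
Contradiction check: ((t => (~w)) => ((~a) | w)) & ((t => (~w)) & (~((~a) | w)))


Truth table over {a, t, w}:
a | t | w | φ
-------------
False | False | False | False
True | False | False | False
False | True | False | False
True | True | False | False
False | False | True | False
True | False | True | False
False | True | True | False
True | True | True | False
Every row is false.

Yes, it is a contradiction.


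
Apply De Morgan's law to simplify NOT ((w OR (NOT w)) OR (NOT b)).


De Morgan: the negation of a disjunction is the conjunction of the negations.
Distribute NOT across OR, flipping it to AND, and negate each literal.

((NOT w) AND w) AND b


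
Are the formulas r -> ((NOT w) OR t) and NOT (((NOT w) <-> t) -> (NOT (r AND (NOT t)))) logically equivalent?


Compare truth tables:
r | t | w | φ | ψ
-----------------
F | F | F | T | F
T | F | F | T | F
F | T | F | T | F
T | T | F | T | F
F | F | T | T | F
T | F | T | F | T
F | T | T | T | F
T | T | T | T | F
They differ at row 1 (r=F, t=F, w=F): φ=T but ψ=F.

No, they are not logically equivalent.


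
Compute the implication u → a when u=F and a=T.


Implication is false only when antecedent is true and consequent is false.
Substitute: u=F, a=T.
F → T evaluates to T.

T


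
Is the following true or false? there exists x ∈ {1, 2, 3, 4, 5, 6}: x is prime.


Evaluate the predicate on each element: 1:F, 2:T, 3:T, 4:F, 5:T, 6:F.
Witness x = 2 satisfies the predicate.

T


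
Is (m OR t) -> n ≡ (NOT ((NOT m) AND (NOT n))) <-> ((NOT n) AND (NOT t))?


Compare truth tables:
m | n | t | φ | ψ
-----------------
F | F | F | T | F
T | F | F | F | T
F | T | F | T | F
T | T | F | T | F
F | F | T | F | T
T | F | T | F | F
F | T | T | T | F
T | T | T | T | F
They differ at row 1 (m=F, n=F, t=F): φ=T but ψ=F.

No, they are not logically equivalent.


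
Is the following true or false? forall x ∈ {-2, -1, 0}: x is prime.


Evaluate the predicate on each element: -2:False, -1:False, 0:False.
Counterexample x = -2 fails the predicate.

False


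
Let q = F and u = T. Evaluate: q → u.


Implication is false only when antecedent is true and consequent is false.
Substitute: q=F, u=T.
F → T evaluates to T.

T


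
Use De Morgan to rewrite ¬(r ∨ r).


De Morgan: the negation of a disjunction is the conjunction of the negations.
Distribute ¬ across ∨, flipping it to ∧, and negate each literal.

(¬r) ∧ (¬r)


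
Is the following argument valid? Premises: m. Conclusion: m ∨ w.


This matches the form of disjunction introduction: the conclusion follows in every model of the premises.

Valid.


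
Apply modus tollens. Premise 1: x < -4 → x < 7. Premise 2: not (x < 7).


Modus tollens: from (P → Q) and ¬Q, infer ¬P.
Q = 'x < 7' is denied; since P → Q, P must also fail.

Not (x < -4).


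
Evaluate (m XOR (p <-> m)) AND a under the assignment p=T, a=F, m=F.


Substitute p=T, a=F, m=F:
p <-> m = T <-> F = F
m XOR (p <-> m) = F XOR F = F
(m XOR (p <-> m)) AND a = F AND F = F

F


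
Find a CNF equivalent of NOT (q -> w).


Step 1: Rewrite q → w as ¬q ∨ w.
Step 2: Negate: ¬(¬q ∨ w) = q ∧ ¬w (De Morgan + double negation).

q AND (NOT w)


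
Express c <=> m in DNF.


Step 1: c ↔ m is true exactly when both agree: (c ∧ m) ∨ (¬c ∧ ¬m).

(c & m) | ((~c) & (~m))


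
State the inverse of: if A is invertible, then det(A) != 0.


The inverse of (P → Q) is (¬P → ¬Q). It is equivalent to the converse, not to the original.
Here P = 'A is invertible' and Q = 'det(A) != 0'.

If not (A is invertible), then not (det(A) != 0).


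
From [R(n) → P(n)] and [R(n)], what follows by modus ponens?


Modus ponens: from (P → Q) and P, infer Q.
P = 'R(n)' is asserted, and P → Q holds, so Q follows.

P(n).


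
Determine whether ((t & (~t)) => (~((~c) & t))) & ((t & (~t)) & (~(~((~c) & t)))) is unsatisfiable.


Truth table over {c, t}:
c | t | φ
---------
False | False | False
True | False | False
False | True | False
True | True | False
Every row is false.

Yes, it is a contradiction.


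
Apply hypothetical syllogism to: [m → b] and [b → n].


Hypothetical syllogism: from (P → Q) and (Q → R), infer (P → R).
Chain the two implications through the shared middle term 'b'.

m → n


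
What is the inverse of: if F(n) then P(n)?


The inverse of (P → Q) is (¬P → ¬Q). It is equivalent to the converse, not to the original.
Here P = 'F(n)' and Q = 'P(n)'.

If not (F(n)), then not (P(n)).


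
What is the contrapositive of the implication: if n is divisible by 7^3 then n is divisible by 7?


The contrapositive of (P → Q) is (¬Q → ¬P); it is logically equivalent to the original.
Here P = 'n is divisible by 7^3' and Q = 'n is divisible by 7'.

If not (n is divisible by 7), then not (n is divisible by 7^3).


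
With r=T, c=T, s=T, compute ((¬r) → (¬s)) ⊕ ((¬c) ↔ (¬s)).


Substitute r=T, c=T, s=T:
¬r = F
¬s = F
(¬r) → (¬s) = F → F = T
¬c = F
¬s = F
(¬c) ↔ (¬s) = F ↔ F = T
((¬r) → (¬s)) ⊕ ((¬c) ↔ (¬s)) = T ⊕ T = F

F


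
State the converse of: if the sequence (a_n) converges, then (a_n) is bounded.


The converse of (P → Q) is (Q → P). It is not in general equivalent to the original.
Here P = 'the sequence (a_n) converges' and Q = '(a_n) is bounded'.

If (a_n) is bounded, then the sequence (a_n) converges.


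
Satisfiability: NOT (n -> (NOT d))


Search for a satisfying assignment over {d, n}.
Try d=T, n=T: the formula evaluates to T.
A satisfying assignment exists.

Satisfiable.


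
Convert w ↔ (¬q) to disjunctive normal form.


Step 1: w ↔ (¬q) is true exactly when both agree: (w ∧ (¬q)) ∨ (¬w ∧ ¬(¬q)).
Step 2: Eliminate any double negations (¬¬X = X).

(w ∧ (¬q)) ∨ ((¬w) ∧ q)


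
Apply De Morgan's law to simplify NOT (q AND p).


De Morgan: the negation of a conjunction is the disjunction of the negations.
Distribute NOT across AND, flipping it to OR, and negate each literal.

(NOT q) OR (NOT p)


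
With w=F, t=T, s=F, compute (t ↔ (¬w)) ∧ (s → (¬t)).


Substitute w=F, t=T, s=F:
¬w = T
t ↔ (¬w) = T ↔ T = T
¬t = F
s → (¬t) = F → F = T
(t ↔ (¬w)) ∧ (s → (¬t)) = T ∧ T = T

T


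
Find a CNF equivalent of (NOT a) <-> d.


Step 1: Rewrite (¬a) ↔ d as ((¬a) → d) ∧ (d → (¬a)).
Step 2: Rewrite each implication as a disjunction.
Step 3: Eliminate any double negations (¬¬X = X).

(a OR d) AND ((NOT d) OR (NOT a))


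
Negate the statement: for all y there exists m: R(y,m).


Negation flips each quantifier (∀↔∃) and negates the inner predicate.
¬(for all y there exists m: φ) = there exists y for all m: ¬φ.

there exists y for all m: NOT(R(y,m))


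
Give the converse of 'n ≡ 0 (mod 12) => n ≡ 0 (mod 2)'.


The converse of (P → Q) is (Q → P). It is not in general equivalent to the original.
Here P = 'n ≡ 0 (mod 12)' and Q = 'n ≡ 0 (mod 2)'.

If n ≡ 0 (mod 2), then n ≡ 0 (mod 12).


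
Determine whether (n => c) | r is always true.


Build the truth table over {c, n, r}:
c | n | r | φ
-------------
False | False | False | True
True | False | False | True
False | True | False | False
True | True | False | True
False | False | True | True
True | False | True | True
False | True | True | True
True | True | True | True
Counterexample at row 3: with c=False, n=True, r=False, the formula is False.

No, it is not a tautology.


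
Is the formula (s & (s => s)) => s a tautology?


Build the truth table over {s}:
s | φ
-----
False | True
True | True
Every row evaluates to true.

Yes, it is a tautology.


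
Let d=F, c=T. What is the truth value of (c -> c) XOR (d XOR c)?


Substitute d=F, c=T:
c -> c = T -> T = T
d XOR c = F XOR T = T
(c -> c) XOR (d XOR c) = T XOR T = F

F


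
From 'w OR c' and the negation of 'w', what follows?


Disjunctive syllogism: from (P ∨ Q) and ¬P, infer Q.
One disjunct, 'w', is ruled out; the other must hold.

c


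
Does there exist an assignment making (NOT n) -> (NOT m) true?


Search for a satisfying assignment over {m, n}.
Try m=F, n=F: the formula evaluates to T.
A satisfying assignment exists.

Satisfiable.


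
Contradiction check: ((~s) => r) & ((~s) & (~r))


Truth table over {r, s}:
r | s | φ
---------
False | False | False
True | False | False
False | True | False
True | True | False
Every row is false.

Yes, it is a contradiction.


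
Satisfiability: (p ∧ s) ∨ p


Search for a satisfying assignment over {p, s}.
Try p=T, s=F: the formula evaluates to T.
A satisfying assignment exists.

Satisfiable.


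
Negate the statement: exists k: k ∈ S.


¬(forall x: φ) = exists x: ¬φ, and ¬(exists x: φ) = forall x: ¬φ.
Apply to the existential statement.

forall k: ~(k ∈ S)


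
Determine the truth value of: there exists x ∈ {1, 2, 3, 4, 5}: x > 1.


Evaluate the predicate on each element: 1:F, 2:T, 3:T, 4:T, 5:T.
Witness x = 2 satisfies the predicate.

T


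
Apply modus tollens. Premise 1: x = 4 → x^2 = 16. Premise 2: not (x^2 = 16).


Modus tollens: from (P → Q) and ¬Q, infer ¬P.
Q = 'x^2 = 16' is denied; since P → Q, P must also fail.

Not (x = 4).


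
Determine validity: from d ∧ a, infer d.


This matches the form of conjunction elimination: the conclusion follows in every model of the premises.

Valid.


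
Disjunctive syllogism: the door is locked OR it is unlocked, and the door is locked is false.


Disjunctive syllogism: from (P ∨ Q) and ¬P, infer Q.
One disjunct, 'the door is locked', is ruled out; the other must hold.

it is unlocked


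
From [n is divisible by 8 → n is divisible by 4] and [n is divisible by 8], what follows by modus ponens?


Modus ponens: from (P → Q) and P, infer Q.
P = 'n is divisible by 8' is asserted, and P → Q holds, so Q follows.

n is divisible by 4.


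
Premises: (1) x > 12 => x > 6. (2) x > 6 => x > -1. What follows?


Hypothetical syllogism: from (P → Q) and (Q → R), infer (P → R).
Chain the two implications through the shared middle term 'x > 6'.

x > 12 => x > -1


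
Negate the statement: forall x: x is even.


¬(forall x: φ) = exists x: ¬φ, and ¬(exists x: φ) = forall x: ¬φ.
Apply to the universal statement.

exists x: ~(x is even)


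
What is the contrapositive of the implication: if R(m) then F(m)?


The contrapositive of (P → Q) is (¬Q → ¬P); it is logically equivalent to the original.
Here P = 'R(m)' and Q = 'F(m)'.

If not (F(m)), then not (R(m)).


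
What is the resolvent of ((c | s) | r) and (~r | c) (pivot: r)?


The clauses contain complementary literals r and ~r.
Resolution eliminates this pair and disjoins the remaining literals (merging duplicates).

(s | c)


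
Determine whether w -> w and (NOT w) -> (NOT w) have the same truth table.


Compare truth tables:
w | φ | ψ
---------
F | T | T
T | T | T
The columns φ and ψ agree on every row.

Yes, they are logically equivalent.


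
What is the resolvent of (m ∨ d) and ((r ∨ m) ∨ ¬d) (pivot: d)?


The clauses contain complementary literals d and ¬d.
Resolution eliminates this pair and disjoins the remaining literals (merging duplicates).

(m ∨ r)


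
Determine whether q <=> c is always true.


Build the truth table over {c, q}:
c | q | φ
---------
False | False | True
True | False | False
False | True | False
True | True | True
Counterexample at row 2: with c=True, q=False, the formula is False.

No, it is not a tautology.


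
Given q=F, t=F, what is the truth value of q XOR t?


Exclusive or is true when exactly one operand is true.
Substitute: q=F, t=F.
F XOR F evaluates to F.

F


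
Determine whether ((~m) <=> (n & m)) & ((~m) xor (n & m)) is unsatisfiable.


Truth table over {m, n}:
m | n | φ
---------
False | False | False
True | False | False
False | True | False
True | True | False
Every row is false.

Yes, it is a contradiction.


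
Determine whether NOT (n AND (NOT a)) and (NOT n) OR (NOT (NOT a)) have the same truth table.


Compare truth tables:
a | n | φ | ψ
-------------
F | F | T | T
T | F | T | T
F | T | F | F
T | T | T | T
The columns φ and ψ agree on every row.

Yes, they are logically equivalent.


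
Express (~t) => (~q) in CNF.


Step 1: Rewrite (¬t) → (¬q) as ¬(¬t) ∨ (¬q).
Step 2: Eliminate any double negations (¬¬X = X).

t | (~q)


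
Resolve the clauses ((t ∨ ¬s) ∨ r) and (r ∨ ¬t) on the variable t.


The clauses contain complementary literals t and ¬t.
Resolution eliminates this pair and disjoins the remaining literals (merging duplicates).

(¬s ∨ r)


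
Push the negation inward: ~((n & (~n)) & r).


De Morgan: the negation of a conjunction is the disjunction of the negations.
Distribute ~ across &, flipping it to |, and negate each literal.

((~n) | n) | (~r)


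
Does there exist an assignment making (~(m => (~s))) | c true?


Search for a satisfying assignment over {c, m, s}.
Try c=True, m=False, s=False: the formula evaluates to True.
A satisfying assignment exists.

Satisfiable.


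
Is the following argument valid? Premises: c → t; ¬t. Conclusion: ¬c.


This matches the form of modus tollens: the conclusion follows in every model of the premises.

Valid.


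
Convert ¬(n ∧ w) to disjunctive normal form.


Step 1: Apply De Morgan: ¬(n ∧ w) = ¬n ∨ ¬w.

(¬n) ∨ (¬w)


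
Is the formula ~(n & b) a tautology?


Build the truth table over {b, n}:
b | n | φ
---------
False | False | True
True | False | True
False | True | True
True | True | False
Counterexample at row 4: with b=True, n=True, the formula is False.

No, it is not a tautology.


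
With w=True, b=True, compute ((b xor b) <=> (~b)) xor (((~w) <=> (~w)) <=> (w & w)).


Substitute w=True, b=True:
b xor b = True xor True = False
~b = False
(b xor b) <=> (~b) = False <=> False = True
~w = False
~w = False
(~w) <=> (~w) = False <=> False = True
w & w = True & True = True
((~w) <=> (~w)) <=> (w & w) = True <=> True = True
((b xor b) <=> (~b)) xor (((~w) <=> (~w)) <=> (w & w)) = True xor True = False

False


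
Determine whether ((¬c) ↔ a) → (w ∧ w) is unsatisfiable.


Truth table over {a, c, w}:
a | c | w | φ
-------------
F | F | F | T
T | F | F | F
F | T | F | F
T | T | F | T
F | F | T | T
T | F | T | T
F | T | T | T
T | T | T | T
Satisfying assignment at row 1: a=F, c=F, w=F gives T.

No, it is not a contradiction.


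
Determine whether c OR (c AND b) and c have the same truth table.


Compare truth tables:
b | c | φ | ψ
-------------
F | F | F | F
T | F | F | F
F | T | T | T
T | T | T | T
The columns φ and ψ agree on every row.

Yes, they are logically equivalent.


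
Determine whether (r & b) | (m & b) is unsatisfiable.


Truth table over {b, m, r}:
b | m | r | φ
-------------
False | False | False | False
True | False | False | False
False | True | False | False
True | True | False | True
False | False | True | False
True | False | True | True
False | True | True | False
True | True | True | True
Satisfying assignment at row 4: b=True, m=True, r=False gives True.

No, it is not a contradiction.


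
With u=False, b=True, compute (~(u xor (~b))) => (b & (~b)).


Substitute u=False, b=True:
~b = False
u xor (~b) = False xor False = False
~(u xor (~b)) = True
~b = False
b & (~b) = True & False = False
(~(u xor (~b))) => (b & (~b)) = True => False = False

False


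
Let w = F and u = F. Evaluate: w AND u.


Conjunction is true only when both operands are true.
Substitute: w=F, u=F.
F AND F evaluates to F.

F


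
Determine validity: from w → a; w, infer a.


This matches the form of modus ponens: the conclusion follows in every model of the premises.

Valid.


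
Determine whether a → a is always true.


Build the truth table over {a}:
a | φ
-----
F | T
T | T
Every row evaluates to true.

Yes, it is a tautology.


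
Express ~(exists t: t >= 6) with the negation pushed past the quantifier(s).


¬(forall x: φ) = exists x: ¬φ, and ¬(exists x: φ) = forall x: ¬φ.
Apply to the existential statement.

forall t: ~(t >= 6)


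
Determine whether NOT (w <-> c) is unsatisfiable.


Truth table over {c, w}:
c | w | φ
---------
F | F | F
T | F | T
F | T | T
T | T | F
Satisfying assignment at row 2: c=T, w=F gives T.

No, it is not a contradiction.


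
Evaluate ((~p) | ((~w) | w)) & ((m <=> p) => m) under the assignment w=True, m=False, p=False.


Substitute w=True, m=False, p=False:
~p = True
~w = False
(~w) | w = False | True = True
(~p) | ((~w) | w) = True | True = True
m <=> p = False <=> False = True
(m <=> p) => m = True => False = False
((~p) | ((~w) | w)) & ((m <=> p) => m) = True & False = False

False


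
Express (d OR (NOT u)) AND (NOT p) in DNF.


Step 1: Distribute ∧ over ∨: (d ∨ (¬u)) ∧ (¬p) = (d ∧ (¬p)) ∨ ((¬u) ∧ (¬p)).

(d AND (NOT p)) OR ((NOT u) AND (NOT p))


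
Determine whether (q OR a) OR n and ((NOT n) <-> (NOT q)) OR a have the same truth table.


Compare truth tables:
a | n | q | φ | ψ
-----------------
F | F | F | F | T
T | F | F | T | T
F | T | F | T | F
T | T | F | T | T
F | F | T | T | F
T | F | T | T | T
F | T | T | T | T
T | T | T | T | T
They differ at row 1 (a=F, n=F, q=F): φ=F but ψ=T.

No, they are not logically equivalent.


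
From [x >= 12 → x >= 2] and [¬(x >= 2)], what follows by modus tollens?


Modus tollens: from (P → Q) and ¬Q, infer ¬P.
Q = 'x >= 2' is denied; since P → Q, P must also fail.

Not (x >= 12).


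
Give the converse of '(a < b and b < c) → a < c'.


The converse of (P → Q) is (Q → P). It is not in general equivalent to the original.
Here P = '(a < b and b < c)' and Q = 'a < c'.

If a < c, then (a < b and b < c).


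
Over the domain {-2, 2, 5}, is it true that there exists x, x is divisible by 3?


Evaluate the predicate on each element: -2:F, 2:F, 5:F.
No element satisfies the predicate.

F


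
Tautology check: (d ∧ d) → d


Build the truth table over {d}:
d | φ
-----
F | T
T | T
Every row evaluates to true.

Yes, it is a tautology.


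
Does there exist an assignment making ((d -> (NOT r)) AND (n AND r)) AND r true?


Search for a satisfying assignment over {d, n, r}.
Try d=F, n=T, r=T: the formula evaluates to T.
A satisfying assignment exists.

Satisfiable.


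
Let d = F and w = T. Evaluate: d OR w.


Disjunction is false only when both operands are false.
Substitute: d=F, w=T.
F OR T evaluates to T.

T


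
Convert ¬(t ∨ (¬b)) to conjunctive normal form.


Step 1: Apply De Morgan: ¬(t ∨ (¬b)) = ¬t ∧ ¬(¬b).
Step 2: Eliminate any double negations (¬¬X = X).

(¬t) ∧ b


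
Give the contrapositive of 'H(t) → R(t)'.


The contrapositive of (P → Q) is (¬Q → ¬P); it is logically equivalent to the original.
Here P = 'H(t)' and Q = 'R(t)'.

If not (R(t)), then not (H(t)).


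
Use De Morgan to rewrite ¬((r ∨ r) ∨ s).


De Morgan: the negation of a disjunction is the conjunction of the negations.
Distribute ¬ across ∨, flipping it to ∧, and negate each literal.

((¬r) ∧ (¬r)) ∧ (¬s)


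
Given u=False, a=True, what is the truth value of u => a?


Implication is false only when antecedent is true and consequent is false.
Substitute: u=False, a=True.
False => True evaluates to True.

True


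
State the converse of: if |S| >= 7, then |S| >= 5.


The converse of (P → Q) is (Q → P). It is not in general equivalent to the original.
Here P = '|S| >= 7' and Q = '|S| >= 5'.

If |S| >= 5, then |S| >= 7.


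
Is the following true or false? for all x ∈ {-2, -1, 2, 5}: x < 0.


Evaluate the predicate on each element: -2:T, -1:T, 2:F, 5:F.
Counterexample x = 2 fails the predicate.

F


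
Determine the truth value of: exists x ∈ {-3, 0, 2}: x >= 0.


Evaluate the predicate on each element: -3:False, 0:True, 2:True.
Witness x = 0 satisfies the predicate.

True


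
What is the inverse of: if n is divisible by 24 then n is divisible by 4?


The inverse of (P → Q) is (¬P → ¬Q). It is equivalent to the converse, not to the original.
Here P = 'n is divisible by 24' and Q = 'n is divisible by 4'.

If not (n is divisible by 24), then not (n is divisible by 4).


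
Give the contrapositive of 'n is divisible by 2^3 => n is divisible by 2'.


The contrapositive of (P → Q) is (¬Q → ¬P); it is logically equivalent to the original.
Here P = 'n is divisible by 2^3' and Q = 'n is divisible by 2'.

If not (n is divisible by 2), then not (n is divisible by 2^3).


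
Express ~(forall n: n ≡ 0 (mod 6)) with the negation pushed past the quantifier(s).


¬(forall x: φ) = exists x: ¬φ, and ¬(exists x: φ) = forall x: ¬φ.
Apply to the universal statement.

exists n: ~(n ≡ 0 (mod 6))


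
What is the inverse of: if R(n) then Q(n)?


The inverse of (P → Q) is (¬P → ¬Q). It is equivalent to the converse, not to the original.
Here P = 'R(n)' and Q = 'Q(n)'.

If not (R(n)), then not (Q(n)).


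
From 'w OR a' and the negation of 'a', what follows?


Disjunctive syllogism: from (P ∨ Q) and ¬P, infer Q.
One disjunct, 'a', is ruled out; the other must hold.

w


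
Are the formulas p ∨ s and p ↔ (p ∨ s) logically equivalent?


Compare truth tables:
p | s | φ | ψ
-------------
F | F | F | T
T | F | T | T
F | T | T | F
T | T | T | T
They differ at row 1 (p=F, s=F): φ=F but ψ=T.

No, they are not logically equivalent.


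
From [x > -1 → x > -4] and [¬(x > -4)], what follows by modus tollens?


Modus tollens: from (P → Q) and ¬Q, infer ¬P.
Q = 'x > -4' is denied; since P → Q, P must also fail.

Not (x > -1).


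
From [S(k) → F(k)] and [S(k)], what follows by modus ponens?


Modus ponens: from (P → Q) and P, infer Q.
P = 'S(k)' is asserted, and P → Q holds, so Q follows.

F(k).


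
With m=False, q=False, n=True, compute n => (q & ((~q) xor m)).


Substitute m=False, q=False, n=True:
~q = True
(~q) xor m = True xor False = True
q & ((~q) xor m) = False & True = False
n => (q & ((~q) xor m)) = True => False = False

False


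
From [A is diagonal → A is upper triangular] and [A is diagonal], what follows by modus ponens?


Modus ponens: from (P → Q) and P, infer Q.
P = 'A is diagonal' is asserted, and P → Q holds, so Q follows.

A is upper triangular.


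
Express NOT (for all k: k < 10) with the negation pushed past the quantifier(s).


¬(for all x: φ) = there exists x: ¬φ, and ¬(there exists x: φ) = for all x: ¬φ.
Apply to the universal statement.

there exists k: NOT(k < 10)


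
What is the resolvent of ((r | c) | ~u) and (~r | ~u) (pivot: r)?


The clauses contain complementary literals r and ~r.
Resolution eliminates this pair and disjoins the remaining literals (merging duplicates).

(~u | c)


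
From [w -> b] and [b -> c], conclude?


Hypothetical syllogism: from (P → Q) and (Q → R), infer (P → R).
Chain the two implications through the shared middle term 'b'.

w -> c


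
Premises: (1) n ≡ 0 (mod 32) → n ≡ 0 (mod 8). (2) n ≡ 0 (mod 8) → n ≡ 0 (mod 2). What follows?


Hypothetical syllogism: from (P → Q) and (Q → R), infer (P → R).
Chain the two implications through the shared middle term 'n ≡ 0 (mod 8)'.

n ≡ 0 (mod 32) → n ≡ 0 (mod 2)


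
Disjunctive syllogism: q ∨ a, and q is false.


Disjunctive syllogism: from (P ∨ Q) and ¬P, infer Q.
One disjunct, 'q', is ruled out; the other must hold.

a


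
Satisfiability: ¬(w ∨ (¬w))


Check all 2 assignments over {w}:
w | φ
-----
F | F
T | F
No assignment makes the formula true.

Unsatisfiable.


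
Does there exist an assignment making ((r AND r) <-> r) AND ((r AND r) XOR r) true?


Check all 2 assignments over {r}:
r | φ
-----
F | F
T | F
No assignment makes the formula true.

Unsatisfiable.


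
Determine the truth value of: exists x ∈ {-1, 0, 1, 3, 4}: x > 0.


Evaluate the predicate on each element: -1:False, 0:False, 1:True, 3:True, 4:True.
Witness x = 1 satisfies the predicate.

True


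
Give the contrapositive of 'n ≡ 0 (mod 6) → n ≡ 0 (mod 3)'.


The contrapositive of (P → Q) is (¬Q → ¬P); it is logically equivalent to the original.
Here P = 'n ≡ 0 (mod 6)' and Q = 'n ≡ 0 (mod 3)'.

If not (n ≡ 0 (mod 3)), then not (n ≡ 0 (mod 6)).


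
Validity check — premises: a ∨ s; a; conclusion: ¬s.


This is affirming a disjunct (fallacy). There exist truth assignments where the premises are all true but the conclusion is false.

Invalid.


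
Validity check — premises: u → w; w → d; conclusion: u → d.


This matches the form of hypothetical syllogism: the conclusion follows in every model of the premises.

Valid.


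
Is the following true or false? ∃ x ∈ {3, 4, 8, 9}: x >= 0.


Evaluate the predicate on each element: 3:T, 4:T, 8:T, 9:T.
Witness x = 3 satisfies the predicate.

T


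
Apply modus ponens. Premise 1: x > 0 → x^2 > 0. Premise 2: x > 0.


Modus ponens: from (P → Q) and P, infer Q.
P = 'x > 0' is asserted, and P → Q holds, so Q follows.

x^2 > 0.


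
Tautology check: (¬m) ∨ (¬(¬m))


Build the truth table over {m}:
m | φ
-----
F | T
T | T
Every row evaluates to true.

Yes, it is a tautology.


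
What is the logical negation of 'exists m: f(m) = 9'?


¬(forall x: φ) = exists x: ¬φ, and ¬(exists x: φ) = forall x: ¬φ.
Apply to the existential statement.

forall m: ~(f(m) = 9)


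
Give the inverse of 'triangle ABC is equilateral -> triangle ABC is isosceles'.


The inverse of (P → Q) is (¬P → ¬Q). It is equivalent to the converse, not to the original.
Here P = 'triangle ABC is equilateral' and Q = 'triangle ABC is isosceles'.

If not (triangle ABC is equilateral), then not (triangle ABC is isosceles).


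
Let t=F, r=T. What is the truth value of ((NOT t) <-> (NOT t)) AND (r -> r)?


Substitute t=F, r=T:
NOT t = T
NOT t = T
(NOT t) <-> (NOT t) = T <-> T = T
r -> r = T -> T = T
((NOT t) <-> (NOT t)) AND (r -> r) = T AND T = T

T


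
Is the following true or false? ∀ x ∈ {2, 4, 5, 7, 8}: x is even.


Evaluate the predicate on each element: 2:T, 4:T, 5:F, 7:F, 8:T.
Counterexample x = 5 fails the predicate.

F


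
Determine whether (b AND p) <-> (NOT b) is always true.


Build the truth table over {b, p}:
b | p | φ
---------
F | F | F
T | F | T
F | T | F
T | T | F
Counterexample at row 1: with b=F, p=F, the formula is F.

No, it is not a tautology.


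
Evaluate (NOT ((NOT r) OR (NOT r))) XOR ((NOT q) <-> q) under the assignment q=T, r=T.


Substitute q=T, r=T:
NOT r = F
NOT r = F
(NOT r) OR (NOT r) = F OR F = F
NOT ((NOT r) OR (NOT r)) = T
NOT q = F
(NOT q) <-> q = F <-> T = F
(NOT ((NOT r) OR (NOT r))) XOR ((NOT q) <-> q) = T XOR F = T

T


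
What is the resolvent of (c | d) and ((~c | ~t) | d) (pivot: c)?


The clauses contain complementary literals c and ~c.
Resolution eliminates this pair and disjoins the remaining literals (merging duplicates).

(d | ~t)


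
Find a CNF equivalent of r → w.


Step 1: Rewrite r → w as ¬r ∨ w.

(¬r) ∨ w


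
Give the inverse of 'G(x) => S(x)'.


The inverse of (P → Q) is (¬P → ¬Q). It is equivalent to the converse, not to the original.
Here P = 'G(x)' and Q = 'S(x)'.

If not (G(x)), then not (S(x)).


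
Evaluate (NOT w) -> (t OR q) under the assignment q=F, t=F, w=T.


Substitute q=F, t=F, w=T:
NOT w = F
t OR q = F OR F = F
(NOT w) -> (t OR q) = F -> F = T

T


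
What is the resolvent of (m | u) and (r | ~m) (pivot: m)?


The clauses contain complementary literals m and ~m.
Resolution eliminates this pair and disjoins the remaining literals (merging duplicates).

(u | r)


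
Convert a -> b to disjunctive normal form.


Step 1: Rewrite a → b as ¬a ∨ b.

(NOT a) OR b


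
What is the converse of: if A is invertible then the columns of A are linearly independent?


The converse of (P → Q) is (Q → P). It is not in general equivalent to the original.
Here P = 'A is invertible' and Q = 'the columns of A are linearly independent'.

If the columns of A are linearly independent, then A is invertible.


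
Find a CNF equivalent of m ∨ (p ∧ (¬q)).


Step 1: Distribute ∨ over ∧: m ∨ (p ∧ (¬q)) = (m ∨ p) ∧ (m ∨ (¬q)).

(m ∨ p) ∧ (m ∨ (¬q))


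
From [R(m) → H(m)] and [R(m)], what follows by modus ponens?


Modus ponens: from (P → Q) and P, infer Q.
P = 'R(m)' is asserted, and P → Q holds, so Q follows.

H(m).


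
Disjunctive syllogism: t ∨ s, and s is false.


Disjunctive syllogism: from (P ∨ Q) and ¬P, infer Q.
One disjunct, 's', is ruled out; the other must hold.

t


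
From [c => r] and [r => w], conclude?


Hypothetical syllogism: from (P → Q) and (Q → R), infer (P → R).
Chain the two implications through the shared middle term 'r'.

c => w


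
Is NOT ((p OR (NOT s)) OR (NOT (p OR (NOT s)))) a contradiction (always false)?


Truth table over {p, s}:
p | s | φ
---------
F | F | F
T | F | F
F | T | F
T | T | F
Every row is false.

Yes, it is a contradiction.


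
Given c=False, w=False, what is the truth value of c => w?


Implication is false only when antecedent is true and consequent is false.
Substitute: c=False, w=False.
False => False evaluates to True.

True


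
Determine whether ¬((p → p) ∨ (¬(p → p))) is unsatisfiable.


Truth table over {p}:
p | φ
-----
F | F
T | F
Every row is false.

Yes, it is a contradiction.


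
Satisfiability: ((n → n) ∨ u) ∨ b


Search for a satisfying assignment over {b, n, u}.
Try b=F, n=F, u=F: the formula evaluates to T.
A satisfying assignment exists.

Satisfiable.


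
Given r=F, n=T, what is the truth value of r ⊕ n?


Exclusive or is true when exactly one operand is true.
Substitute: r=F, n=T.
F ⊕ T evaluates to T.

T


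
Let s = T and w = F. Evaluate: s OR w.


Disjunction is false only when both operands are false.
Substitute: s=T, w=F.
T OR F evaluates to T.

T


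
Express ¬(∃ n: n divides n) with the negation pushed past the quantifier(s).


¬(∀ x: φ) = ∃ x: ¬φ, and ¬(∃ x: φ) = ∀ x: ¬φ.
Apply to the existential statement.

∀ n: ¬(n divides n)


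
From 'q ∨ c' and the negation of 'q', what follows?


Disjunctive syllogism: from (P ∨ Q) and ¬P, infer Q.
One disjunct, 'q', is ruled out; the other must hold.

c


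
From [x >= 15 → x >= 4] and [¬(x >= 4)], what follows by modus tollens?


Modus tollens: from (P → Q) and ¬Q, infer ¬P.
Q = 'x >= 4' is denied; since P → Q, P must also fail.

Not (x >= 15).


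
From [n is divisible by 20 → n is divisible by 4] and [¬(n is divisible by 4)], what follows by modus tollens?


Modus tollens: from (P → Q) and ¬Q, infer ¬P.
Q = 'n is divisible by 4' is denied; since P → Q, P must also fail.

Not (n is divisible by 20).


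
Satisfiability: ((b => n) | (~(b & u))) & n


Search for a satisfying assignment over {b, n, u}.
Try b=False, n=True, u=False: the formula evaluates to True.
A satisfying assignment exists.

Satisfiable.


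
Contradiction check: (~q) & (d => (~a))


Truth table over {a, d, q}:
a | d | q | φ
-------------
False | False | False | True
True | False | False | True
False | True | False | True
True | True | False | False
False | False | True | False
True | False | True | False
False | True | True | False
True | True | True | False
Satisfying assignment at row 1: a=False, d=False, q=False gives True.

No, it is not a contradiction.


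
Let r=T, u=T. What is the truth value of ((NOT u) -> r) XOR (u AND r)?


Substitute r=T, u=T:
NOT u = F
(NOT u) -> r = F -> T = T
u AND r = T AND T = T
((NOT u) -> r) XOR (u AND r) = T XOR T = F

F


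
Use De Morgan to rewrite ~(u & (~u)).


De Morgan: the negation of a conjunction is the disjunction of the negations.
Distribute ~ across &, flipping it to |, and negate each literal.

(~u) | u


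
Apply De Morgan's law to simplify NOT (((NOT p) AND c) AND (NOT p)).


De Morgan: the negation of a conjunction is the disjunction of the negations.
Distribute NOT across AND, flipping it to OR, and negate each literal.

(p OR (NOT c)) OR p


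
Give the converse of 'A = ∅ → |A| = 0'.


The converse of (P → Q) is (Q → P). It is not in general equivalent to the original.
Here P = 'A = ∅' and Q = '|A| = 0'.

If |A| = 0, then A = ∅.


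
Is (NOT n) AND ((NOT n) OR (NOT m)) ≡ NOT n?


Compare truth tables:
m | n | φ | ψ
-------------
F | F | T | T
T | F | T | T
F | T | F | F
T | T | F | F
The columns φ and ψ agree on every row.

Yes, they are logically equivalent.


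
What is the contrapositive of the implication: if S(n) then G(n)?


The contrapositive of (P → Q) is (¬Q → ¬P); it is logically equivalent to the original.
Here P = 'S(n)' and Q = 'G(n)'.

If not (G(n)), then not (S(n)).


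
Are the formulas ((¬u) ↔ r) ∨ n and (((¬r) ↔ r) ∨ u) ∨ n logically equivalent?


Compare truth tables:
n | r | u | φ | ψ
-----------------
F | F | F | F | F
T | F | F | T | T
F | T | F | T | F
T | T | F | T | T
F | F | T | T | T
T | F | T | T | T
F | T | T | F | T
T | T | T | T | T
They differ at row 3 (n=F, r=T, u=F): φ=T but ψ=F.

No, they are not logically equivalent.


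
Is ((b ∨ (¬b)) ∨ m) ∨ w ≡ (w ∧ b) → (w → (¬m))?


Compare truth tables:
b | m | w | φ | ψ
-----------------
F | F | F | T | T
T | F | F | T | T
F | T | F | T | T
T | T | F | T | T
F | F | T | T | T
T | F | T | T | T
F | T | T | T | T
T | T | T | T | F
They differ at row 8 (b=T, m=T, w=T): φ=T but ψ=F.

No, they are not logically equivalent.
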